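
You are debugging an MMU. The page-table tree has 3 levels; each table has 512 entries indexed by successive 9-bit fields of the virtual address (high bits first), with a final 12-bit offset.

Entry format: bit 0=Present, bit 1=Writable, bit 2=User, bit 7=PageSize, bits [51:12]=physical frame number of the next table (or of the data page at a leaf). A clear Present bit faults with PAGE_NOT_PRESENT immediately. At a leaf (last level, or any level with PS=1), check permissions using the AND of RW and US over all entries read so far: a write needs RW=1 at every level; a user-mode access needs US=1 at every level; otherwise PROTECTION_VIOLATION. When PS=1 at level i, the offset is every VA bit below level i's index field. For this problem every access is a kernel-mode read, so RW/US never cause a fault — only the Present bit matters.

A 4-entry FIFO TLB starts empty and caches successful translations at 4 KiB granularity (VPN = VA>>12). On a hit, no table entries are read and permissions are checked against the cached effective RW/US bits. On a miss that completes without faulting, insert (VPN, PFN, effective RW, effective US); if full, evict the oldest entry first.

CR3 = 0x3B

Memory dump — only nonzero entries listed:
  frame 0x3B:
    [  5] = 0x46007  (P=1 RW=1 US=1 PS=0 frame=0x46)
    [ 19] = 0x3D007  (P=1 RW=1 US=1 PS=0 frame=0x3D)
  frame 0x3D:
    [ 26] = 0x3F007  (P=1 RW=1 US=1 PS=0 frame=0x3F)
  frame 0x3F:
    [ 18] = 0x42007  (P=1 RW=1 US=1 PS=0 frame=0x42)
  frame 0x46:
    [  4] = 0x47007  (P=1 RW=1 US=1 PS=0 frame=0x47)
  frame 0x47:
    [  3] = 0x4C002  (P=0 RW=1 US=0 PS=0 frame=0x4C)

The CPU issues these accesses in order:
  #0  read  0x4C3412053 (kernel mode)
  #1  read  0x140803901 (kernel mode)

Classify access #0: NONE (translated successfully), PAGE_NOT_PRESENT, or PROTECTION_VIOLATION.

Walk each access:
#0 VA=0x4C3412053 (r,kernel):
  L0 @0x3B[19] → 0x3D007  P=1,RW=1,US=1,PS=0
  L1 @0x3D[26] → 0x3F007  P=1,RW=1,US=1,PS=0
  L2 @0x3F[18] → 0x42007  P=1,RW=1,US=1,PS=0
  ⇒ phys 0x42053  [3 reads]
#1 VA=0x140803901 (r,kernel):
  L0 @0x3B[5] → 0x46007  P=1,RW=1,US=1,PS=0
  L1 @0x46[4] → 0x47007  P=1,RW=1,US=1,PS=0
  L2 @0x47[3] → 0x4C002  P=0,RW=1,US=0,PS=0
  → PAGE_NOT_PRESENT  (3 entries read)

Access #0 fault: NONE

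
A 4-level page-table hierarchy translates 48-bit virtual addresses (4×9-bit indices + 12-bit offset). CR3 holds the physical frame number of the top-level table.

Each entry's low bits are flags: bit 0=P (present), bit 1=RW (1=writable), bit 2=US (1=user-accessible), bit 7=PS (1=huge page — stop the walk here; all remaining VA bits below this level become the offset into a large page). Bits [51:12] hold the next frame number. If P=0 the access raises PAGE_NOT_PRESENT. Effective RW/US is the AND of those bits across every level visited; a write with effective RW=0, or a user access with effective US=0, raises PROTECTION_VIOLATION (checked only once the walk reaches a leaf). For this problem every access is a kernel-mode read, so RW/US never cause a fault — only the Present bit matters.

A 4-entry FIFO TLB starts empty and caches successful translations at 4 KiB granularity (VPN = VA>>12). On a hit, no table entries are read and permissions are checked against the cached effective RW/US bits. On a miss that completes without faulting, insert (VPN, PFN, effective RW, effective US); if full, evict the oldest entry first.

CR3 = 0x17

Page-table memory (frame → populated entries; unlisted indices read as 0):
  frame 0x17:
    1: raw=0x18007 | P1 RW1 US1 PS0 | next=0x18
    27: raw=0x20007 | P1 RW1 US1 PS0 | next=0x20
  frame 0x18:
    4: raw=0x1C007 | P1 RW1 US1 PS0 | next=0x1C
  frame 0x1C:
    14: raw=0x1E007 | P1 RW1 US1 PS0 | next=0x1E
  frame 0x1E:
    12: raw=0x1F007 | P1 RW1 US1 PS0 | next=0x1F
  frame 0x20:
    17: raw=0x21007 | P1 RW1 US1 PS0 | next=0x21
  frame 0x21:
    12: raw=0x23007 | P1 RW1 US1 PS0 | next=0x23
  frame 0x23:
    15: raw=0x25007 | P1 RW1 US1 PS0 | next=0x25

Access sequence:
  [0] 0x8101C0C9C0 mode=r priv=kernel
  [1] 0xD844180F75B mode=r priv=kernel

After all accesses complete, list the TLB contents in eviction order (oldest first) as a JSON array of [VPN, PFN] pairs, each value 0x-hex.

Walk each access:
#0 VA=0x8101C0C9C0 (r,kernel):
  L0: frame=0x17 idx=1 entry=0x18007 [P=1 RW=1 US=1 PS=0]
  L1: frame=0x18 idx=4 entry=0x1C007 [P=1 RW=1 US=1 PS=0]
  L2: frame=0x1C idx=14 entry=0x1E007 [P=1 RW=1 US=1 PS=0]
  L3: frame=0x1E idx=12 entry=0x1F007 [P=1 RW=1 US=1 PS=0]
  → PA=0x1F9C0  (4 entries read)
#1 VA=0xD844180F75B (r,kernel):
  L0: frame=0x17 idx=27 entry=0x20007 [P=1 RW=1 US=1 PS=0]
  L1: frame=0x20 idx=17 entry=0x21007 [P=1 RW=1 US=1 PS=0]
  L2: frame=0x21 idx=12 entry=0x23007 [P=1 RW=1 US=1 PS=0]
  L3: frame=0x23 idx=15 entry=0x25007 [P=1 RW=1 US=1 PS=0]
  → PA=0x2575B  (4 entries read)

TLB: [["0x8101C0C", "0x1F"], ["0xD844180F", "0x25"]]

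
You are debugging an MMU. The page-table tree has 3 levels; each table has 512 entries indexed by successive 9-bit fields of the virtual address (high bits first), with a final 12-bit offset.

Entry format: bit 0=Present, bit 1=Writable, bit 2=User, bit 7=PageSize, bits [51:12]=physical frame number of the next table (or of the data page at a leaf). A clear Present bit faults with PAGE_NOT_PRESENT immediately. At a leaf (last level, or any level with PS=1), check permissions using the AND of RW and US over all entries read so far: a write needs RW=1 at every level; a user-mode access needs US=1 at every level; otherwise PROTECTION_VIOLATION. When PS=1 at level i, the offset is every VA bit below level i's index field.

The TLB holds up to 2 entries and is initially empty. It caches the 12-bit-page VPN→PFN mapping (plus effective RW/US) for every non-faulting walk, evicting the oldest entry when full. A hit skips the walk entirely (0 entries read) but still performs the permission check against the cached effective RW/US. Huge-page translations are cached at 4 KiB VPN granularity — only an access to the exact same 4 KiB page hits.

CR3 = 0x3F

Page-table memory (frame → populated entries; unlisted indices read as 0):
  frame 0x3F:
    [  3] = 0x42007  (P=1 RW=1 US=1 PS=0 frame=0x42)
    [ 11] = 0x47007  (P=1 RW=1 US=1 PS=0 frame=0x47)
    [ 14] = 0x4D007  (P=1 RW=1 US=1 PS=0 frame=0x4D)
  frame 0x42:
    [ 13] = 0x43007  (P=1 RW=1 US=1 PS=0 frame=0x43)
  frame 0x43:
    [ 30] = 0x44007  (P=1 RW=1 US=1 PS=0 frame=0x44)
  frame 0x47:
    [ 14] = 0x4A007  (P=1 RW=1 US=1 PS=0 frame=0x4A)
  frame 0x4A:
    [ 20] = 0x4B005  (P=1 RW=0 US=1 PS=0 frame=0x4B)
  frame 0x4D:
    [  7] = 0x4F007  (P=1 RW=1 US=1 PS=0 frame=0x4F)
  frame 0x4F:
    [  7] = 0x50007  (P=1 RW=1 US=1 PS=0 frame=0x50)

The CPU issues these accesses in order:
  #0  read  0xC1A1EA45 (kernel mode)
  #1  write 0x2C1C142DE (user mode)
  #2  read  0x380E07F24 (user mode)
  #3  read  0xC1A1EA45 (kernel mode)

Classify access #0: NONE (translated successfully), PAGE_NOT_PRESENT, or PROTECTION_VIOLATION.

Trace:
#0 VA=0xC1A1EA45 (r,kernel):
  L0 @0x3F[3] → 0x42007  P=1,RW=1,US=1,PS=0
  L1 @0x42[13] → 0x43007  P=1,RW=1,US=1,PS=0
  L2 @0x43[30] → 0x44007  P=1,RW=1,US=1,PS=0
  → PA=0x44A45  (3 entries read)
#1 VA=0x2C1C142DE (w,user):
  L0 @0x3F[11] → 0x47007  P=1,RW=1,US=1,PS=0
  L1 @0x47[14] → 0x4A007  P=1,RW=1,US=1,PS=0
  L2 @0x4A[20] → 0x4B005  P=1,RW=0,US=1,PS=0
  → PROTECTION_VIOLATION  (3 entries read)
#2 VA=0x380E07F24 (r,user):
  L0 @0x3F[14] → 0x4D007  P=1,RW=1,US=1,PS=0
  L1 @0x4D[7] → 0x4F007  P=1,RW=1,US=1,PS=0
  L2 @0x4F[7] → 0x50007  P=1,RW=1,US=1,PS=0
  → PA=0x50F24  (3 entries read)
#3 VA=0xC1A1EA45 (r,kernel):
  TLB hit vpn=0xC1A1E → PA=0x44A45

Access #0 fault: NONE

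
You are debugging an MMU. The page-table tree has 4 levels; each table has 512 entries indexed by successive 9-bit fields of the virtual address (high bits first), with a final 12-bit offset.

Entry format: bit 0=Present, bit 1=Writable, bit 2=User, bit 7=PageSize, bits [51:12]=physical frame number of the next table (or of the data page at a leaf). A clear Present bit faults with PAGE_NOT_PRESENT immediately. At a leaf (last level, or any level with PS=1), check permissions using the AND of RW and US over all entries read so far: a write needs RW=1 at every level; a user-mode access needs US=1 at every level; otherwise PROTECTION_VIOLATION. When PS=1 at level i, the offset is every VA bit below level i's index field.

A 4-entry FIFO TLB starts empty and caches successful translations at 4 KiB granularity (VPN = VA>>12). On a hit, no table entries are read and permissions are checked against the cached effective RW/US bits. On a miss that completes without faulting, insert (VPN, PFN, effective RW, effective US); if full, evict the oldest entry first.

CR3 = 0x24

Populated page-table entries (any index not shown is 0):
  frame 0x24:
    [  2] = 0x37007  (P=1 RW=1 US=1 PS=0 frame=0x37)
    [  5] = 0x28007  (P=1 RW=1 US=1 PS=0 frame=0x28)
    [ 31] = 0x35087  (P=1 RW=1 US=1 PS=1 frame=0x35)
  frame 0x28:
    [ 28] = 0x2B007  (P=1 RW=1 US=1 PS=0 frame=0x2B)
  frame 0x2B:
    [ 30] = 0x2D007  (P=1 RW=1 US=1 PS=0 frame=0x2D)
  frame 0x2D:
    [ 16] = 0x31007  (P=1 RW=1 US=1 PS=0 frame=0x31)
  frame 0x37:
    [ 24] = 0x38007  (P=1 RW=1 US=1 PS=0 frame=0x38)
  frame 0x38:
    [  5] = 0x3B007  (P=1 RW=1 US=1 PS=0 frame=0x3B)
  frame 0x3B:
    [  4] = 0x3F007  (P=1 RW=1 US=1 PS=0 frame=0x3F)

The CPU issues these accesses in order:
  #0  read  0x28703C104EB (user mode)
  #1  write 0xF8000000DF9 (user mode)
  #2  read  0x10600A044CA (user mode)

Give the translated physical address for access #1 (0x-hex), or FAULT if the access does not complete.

Walk each access:
#0 VA=0x28703C104EB (r,user):
  L0: frame=0x24 idx=5 entry=0x28007 [P=1 RW=1 US=1 PS=0]
  L1: frame=0x28 idx=28 entry=0x2B007 [P=1 RW=1 US=1 PS=0]
  L2: frame=0x2B idx=30 entry=0x2D007 [P=1 RW=1 US=1 PS=0]
  L3: frame=0x2D idx=16 entry=0x31007 [P=1 RW=1 US=1 PS=0]
  ✓ 0x314EB  — 4 lookups
#1 VA=0xF8000000DF9 (w,user):
  L0: frame=0x24 idx=31 entry=0x35087 [P=1 RW=1 US=1 PS=1]
  ✓ 0x35DF9 (huge @L0)  — 1 lookups
#2 VA=0x10600A044CA (r,user):
  L0: frame=0x24 idx=2 entry=0x37007 [P=1 RW=1 US=1 PS=0]
  L1: frame=0x37 idx=24 entry=0x38007 [P=1 RW=1 US=1 PS=0]
  L2: frame=0x38 idx=5 entry=0x3B007 [P=1 RW=1 US=1 PS=0]
  L3: frame=0x3B idx=4 entry=0x3F007 [P=1 RW=1 US=1 PS=0]
  ✓ 0x3F4CA  — 4 lookups

Access #1 PA: 0x35DF9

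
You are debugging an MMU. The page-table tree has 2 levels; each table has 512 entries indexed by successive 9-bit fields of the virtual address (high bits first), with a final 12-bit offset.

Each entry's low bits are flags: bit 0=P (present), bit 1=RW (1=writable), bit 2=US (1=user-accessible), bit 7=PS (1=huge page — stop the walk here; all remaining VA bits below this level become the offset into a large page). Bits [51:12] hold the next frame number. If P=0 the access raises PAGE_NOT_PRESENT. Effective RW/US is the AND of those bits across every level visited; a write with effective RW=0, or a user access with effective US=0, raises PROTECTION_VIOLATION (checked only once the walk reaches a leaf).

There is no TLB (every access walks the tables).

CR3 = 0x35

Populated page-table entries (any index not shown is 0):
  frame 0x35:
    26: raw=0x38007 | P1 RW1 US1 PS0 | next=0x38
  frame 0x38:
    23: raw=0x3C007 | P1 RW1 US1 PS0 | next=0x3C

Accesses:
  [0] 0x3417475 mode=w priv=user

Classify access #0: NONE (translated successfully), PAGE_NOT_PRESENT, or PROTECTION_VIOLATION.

Trace:
#0 VA=0x3417475 (w,user):
  L0 @0x35[26] → 0x38007  P=1,RW=1,US=1,PS=0
  L1 @0x38[23] → 0x3C007  P=1,RW=1,US=1,PS=0
  → PA=0x3C475  (2 entries read)

Access #0 fault: NONE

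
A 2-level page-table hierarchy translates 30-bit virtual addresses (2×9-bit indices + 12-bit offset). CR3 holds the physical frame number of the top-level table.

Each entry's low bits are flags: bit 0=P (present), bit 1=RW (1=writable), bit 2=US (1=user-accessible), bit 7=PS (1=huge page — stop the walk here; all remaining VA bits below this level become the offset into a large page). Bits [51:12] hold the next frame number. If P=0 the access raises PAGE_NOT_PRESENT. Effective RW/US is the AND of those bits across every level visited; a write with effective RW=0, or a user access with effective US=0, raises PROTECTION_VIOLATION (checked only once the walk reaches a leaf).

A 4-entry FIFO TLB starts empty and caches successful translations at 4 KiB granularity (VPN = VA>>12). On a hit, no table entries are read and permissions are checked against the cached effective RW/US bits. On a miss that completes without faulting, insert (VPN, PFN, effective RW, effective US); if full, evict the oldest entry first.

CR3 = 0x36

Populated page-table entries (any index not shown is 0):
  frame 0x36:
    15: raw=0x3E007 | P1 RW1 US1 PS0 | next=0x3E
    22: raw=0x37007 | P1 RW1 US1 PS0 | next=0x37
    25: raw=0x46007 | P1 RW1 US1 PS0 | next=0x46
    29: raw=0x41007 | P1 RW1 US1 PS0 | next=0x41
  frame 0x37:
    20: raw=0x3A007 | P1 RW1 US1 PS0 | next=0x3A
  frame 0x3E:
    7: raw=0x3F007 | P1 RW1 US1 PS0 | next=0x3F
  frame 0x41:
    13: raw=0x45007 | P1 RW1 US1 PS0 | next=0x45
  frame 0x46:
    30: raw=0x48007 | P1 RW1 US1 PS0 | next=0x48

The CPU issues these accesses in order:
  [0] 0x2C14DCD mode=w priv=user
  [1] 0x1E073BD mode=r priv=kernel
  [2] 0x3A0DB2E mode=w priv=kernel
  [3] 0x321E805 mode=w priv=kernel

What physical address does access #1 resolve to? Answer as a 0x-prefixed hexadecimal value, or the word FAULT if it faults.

Trace:
#0 VA=0x2C14DCD (w,user):
  [0] read 0x36 idx=22: raw=0x37007 flags P=1 W=1 U=1 S=0
  [1] read 0x37 idx=20: raw=0x3A007 flags P=1 W=1 U=1 S=0
  → PA=0x3ADCD  (2 entries read)
#1 VA=0x1E073BD (r,kernel):
  [0] read 0x36 idx=15: raw=0x3E007 flags P=1 W=1 U=1 S=0
  [1] read 0x3E idx=7: raw=0x3F007 flags P=1 W=1 U=1 S=0
  → PA=0x3F3BD  (2 entries read)
#2 VA=0x3A0DB2E (w,kernel):
  [0] read 0x36 idx=29: raw=0x41007 flags P=1 W=1 U=1 S=0
  [1] read 0x41 idx=13: raw=0x45007 flags P=1 W=1 U=1 S=0
  → PA=0x45B2E  (2 entries read)
#3 VA=0x321E805 (w,kernel):
  [0] read 0x36 idx=25: raw=0x46007 flags P=1 W=1 U=1 S=0
  [1] read 0x46 idx=30: raw=0x48007 flags P=1 W=1 U=1 S=0
  → PA=0x48805  (2 entries read)

Access #1 PA: 0x3F3BD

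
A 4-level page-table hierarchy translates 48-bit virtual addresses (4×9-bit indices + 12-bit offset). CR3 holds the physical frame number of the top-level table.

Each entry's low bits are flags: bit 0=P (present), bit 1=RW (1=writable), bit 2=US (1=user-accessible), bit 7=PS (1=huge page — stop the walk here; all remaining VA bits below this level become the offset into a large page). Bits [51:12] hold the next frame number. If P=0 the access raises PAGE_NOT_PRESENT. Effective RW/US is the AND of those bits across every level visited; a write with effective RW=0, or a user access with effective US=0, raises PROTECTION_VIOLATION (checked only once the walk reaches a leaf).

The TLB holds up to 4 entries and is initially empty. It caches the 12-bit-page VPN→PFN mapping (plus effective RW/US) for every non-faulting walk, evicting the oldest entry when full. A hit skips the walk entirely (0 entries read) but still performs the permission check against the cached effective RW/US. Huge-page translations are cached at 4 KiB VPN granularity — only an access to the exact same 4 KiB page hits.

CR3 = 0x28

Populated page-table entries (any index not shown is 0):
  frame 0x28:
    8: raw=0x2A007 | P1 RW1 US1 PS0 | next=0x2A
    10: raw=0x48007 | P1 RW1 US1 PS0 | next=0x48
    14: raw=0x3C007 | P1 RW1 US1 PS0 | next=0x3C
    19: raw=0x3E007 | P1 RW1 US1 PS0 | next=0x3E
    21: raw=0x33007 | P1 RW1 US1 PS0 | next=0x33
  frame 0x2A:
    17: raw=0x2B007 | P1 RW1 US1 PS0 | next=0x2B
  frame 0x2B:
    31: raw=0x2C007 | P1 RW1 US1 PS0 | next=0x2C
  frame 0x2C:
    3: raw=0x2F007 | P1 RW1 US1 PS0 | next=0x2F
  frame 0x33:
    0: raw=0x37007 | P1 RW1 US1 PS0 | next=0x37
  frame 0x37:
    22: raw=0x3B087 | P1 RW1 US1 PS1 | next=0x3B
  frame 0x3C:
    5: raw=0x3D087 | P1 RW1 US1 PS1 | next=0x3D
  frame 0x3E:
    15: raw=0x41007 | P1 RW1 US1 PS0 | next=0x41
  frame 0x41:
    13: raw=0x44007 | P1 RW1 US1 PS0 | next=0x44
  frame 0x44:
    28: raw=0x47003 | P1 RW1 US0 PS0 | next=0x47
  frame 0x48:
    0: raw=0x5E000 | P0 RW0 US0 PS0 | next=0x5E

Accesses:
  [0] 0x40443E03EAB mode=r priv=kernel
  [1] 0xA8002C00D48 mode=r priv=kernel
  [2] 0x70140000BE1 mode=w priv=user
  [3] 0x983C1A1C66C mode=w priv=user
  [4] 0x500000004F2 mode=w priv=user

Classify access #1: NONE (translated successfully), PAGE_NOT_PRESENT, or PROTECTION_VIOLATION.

Walk each access:
#0 VA=0x40443E03EAB (r,kernel):
  [0] read 0x28 idx=8: raw=0x2A007 flags P=1 W=1 U=1 S=0
  [1] read 0x2A idx=17: raw=0x2B007 flags P=1 W=1 U=1 S=0
  [2] read 0x2B idx=31: raw=0x2C007 flags P=1 W=1 U=1 S=0
  [3] read 0x2C idx=3: raw=0x2F007 flags P=1 W=1 U=1 S=0
  ⇒ phys 0x2FEAB  [4 reads]
#1 VA=0xA8002C00D48 (r,kernel):
  [0] read 0x28 idx=21: raw=0x33007 flags P=1 W=1 U=1 S=0
  [1] read 0x33 idx=0: raw=0x37007 flags P=1 W=1 U=1 S=0
  [2] read 0x37 idx=22: raw=0x3B087 flags P=1 W=1 U=1 S=1
  ⇒ phys 0x3BD48 (huge @L2)  [3 reads]
#2 VA=0x70140000BE1 (w,user):
  [0] read 0x28 idx=14: raw=0x3C007 flags P=1 W=1 U=1 S=0
  [1] read 0x3C idx=5: raw=0x3D087 flags P=1 W=1 U=1 S=1
  ⇒ phys 0x3DBE1 (huge @L1)  [2 reads]
#3 VA=0x983C1A1C66C (w,user):
  [0] read 0x28 idx=19: raw=0x3E007 flags P=1 W=1 U=1 S=0
  [1] read 0x3E idx=15: raw=0x41007 flags P=1 W=1 U=1 S=0
  [2] read 0x41 idx=13: raw=0x44007 flags P=1 W=1 U=1 S=0
  [3] read 0x44 idx=28: raw=0x47003 flags P=1 W=1 U=0 S=0
  ✗ PROTECTION_VIOLATION  [4 reads]
#4 VA=0x500000004F2 (w,user):
  [0] read 0x28 idx=10: raw=0x48007 flags P=1 W=1 U=1 S=0
  [1] read 0x48 idx=0: raw=0x5E000 flags P=0 W=0 U=0 S=0
  ✗ PAGE_NOT_PRESENT  [2 reads]

Access #1 fault: NONE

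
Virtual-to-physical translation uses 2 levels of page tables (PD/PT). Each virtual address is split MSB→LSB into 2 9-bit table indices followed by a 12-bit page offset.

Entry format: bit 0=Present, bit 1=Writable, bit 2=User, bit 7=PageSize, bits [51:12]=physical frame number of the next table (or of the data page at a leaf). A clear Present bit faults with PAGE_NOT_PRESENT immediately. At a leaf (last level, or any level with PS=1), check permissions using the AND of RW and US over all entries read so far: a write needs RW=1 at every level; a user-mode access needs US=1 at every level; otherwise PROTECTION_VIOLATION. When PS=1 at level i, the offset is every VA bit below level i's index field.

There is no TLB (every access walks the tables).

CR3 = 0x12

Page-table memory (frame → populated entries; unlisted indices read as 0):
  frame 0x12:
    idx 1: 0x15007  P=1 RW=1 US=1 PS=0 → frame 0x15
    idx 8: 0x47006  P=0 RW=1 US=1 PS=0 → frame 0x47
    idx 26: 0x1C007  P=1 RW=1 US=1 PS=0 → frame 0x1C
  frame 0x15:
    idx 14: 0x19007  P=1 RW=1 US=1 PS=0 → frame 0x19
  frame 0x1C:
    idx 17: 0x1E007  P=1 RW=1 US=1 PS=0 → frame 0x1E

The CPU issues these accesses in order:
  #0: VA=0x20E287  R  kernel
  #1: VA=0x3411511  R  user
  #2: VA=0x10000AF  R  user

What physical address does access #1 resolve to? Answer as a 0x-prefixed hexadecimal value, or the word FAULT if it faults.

Trace:
#0 VA=0x20E287 (r,kernel):
  [0] read 0x12 idx=1: raw=0x15007 flags P=1 W=1 U=1 S=0
  [1] read 0x15 idx=14: raw=0x19007 flags P=1 W=1 U=1 S=0
  → PA=0x19287  (2 entries read)
#1 VA=0x3411511 (r,user):
  [0] read 0x12 idx=26: raw=0x1C007 flags P=1 W=1 U=1 S=0
  [1] read 0x1C idx=17: raw=0x1E007 flags P=1 W=1 U=1 S=0
  → PA=0x1E511  (2 entries read)
#2 VA=0x10000AF (r,user):
  [0] read 0x12 idx=8: raw=0x47006 flags P=0 W=1 U=1 S=0
  ⇒ fault: PAGE_NOT_PRESENT  — 1 lookups

Access #1 PA: 0x1E511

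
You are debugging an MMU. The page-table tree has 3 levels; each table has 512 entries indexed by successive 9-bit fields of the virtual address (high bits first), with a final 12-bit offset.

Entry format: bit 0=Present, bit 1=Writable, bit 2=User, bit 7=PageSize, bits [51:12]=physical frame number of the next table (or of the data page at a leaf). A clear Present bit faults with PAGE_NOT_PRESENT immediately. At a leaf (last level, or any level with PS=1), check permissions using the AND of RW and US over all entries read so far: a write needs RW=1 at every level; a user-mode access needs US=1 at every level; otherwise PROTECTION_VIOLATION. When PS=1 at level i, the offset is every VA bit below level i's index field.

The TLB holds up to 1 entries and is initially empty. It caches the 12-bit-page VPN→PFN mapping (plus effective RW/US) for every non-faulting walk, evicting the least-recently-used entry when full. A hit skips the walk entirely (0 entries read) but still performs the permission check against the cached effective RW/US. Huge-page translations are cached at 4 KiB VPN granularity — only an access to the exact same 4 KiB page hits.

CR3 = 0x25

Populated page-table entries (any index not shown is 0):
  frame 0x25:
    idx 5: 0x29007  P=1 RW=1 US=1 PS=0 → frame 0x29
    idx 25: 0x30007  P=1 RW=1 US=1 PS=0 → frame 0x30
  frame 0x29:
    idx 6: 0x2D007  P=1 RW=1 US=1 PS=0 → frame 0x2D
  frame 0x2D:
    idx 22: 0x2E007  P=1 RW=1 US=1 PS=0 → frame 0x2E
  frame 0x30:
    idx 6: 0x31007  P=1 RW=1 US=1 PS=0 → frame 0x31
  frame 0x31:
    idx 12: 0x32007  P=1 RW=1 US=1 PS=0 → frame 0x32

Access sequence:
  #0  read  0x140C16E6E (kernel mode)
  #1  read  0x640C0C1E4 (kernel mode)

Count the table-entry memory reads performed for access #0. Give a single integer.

Walk each access:
#0 VA=0x140C16E6E (r,kernel):
  L0 @0x25[5] → 0x29007  P=1,RW=1,US=1,PS=0
  L1 @0x29[6] → 0x2D007  P=1,RW=1,US=1,PS=0
  L2 @0x2D[22] → 0x2E007  P=1,RW=1,US=1,PS=0
  ✓ 0x2EE6E  — 3 lookups
#1 VA=0x640C0C1E4 (r,kernel):
  L0 @0x25[25] → 0x30007  P=1,RW=1,US=1,PS=0
  L1 @0x30[6] → 0x31007  P=1,RW=1,US=1,PS=0
  L2 @0x31[12] → 0x32007  P=1,RW=1,US=1,PS=0
  ✓ 0x321E4  — 3 lookups

Entries read for #0: 3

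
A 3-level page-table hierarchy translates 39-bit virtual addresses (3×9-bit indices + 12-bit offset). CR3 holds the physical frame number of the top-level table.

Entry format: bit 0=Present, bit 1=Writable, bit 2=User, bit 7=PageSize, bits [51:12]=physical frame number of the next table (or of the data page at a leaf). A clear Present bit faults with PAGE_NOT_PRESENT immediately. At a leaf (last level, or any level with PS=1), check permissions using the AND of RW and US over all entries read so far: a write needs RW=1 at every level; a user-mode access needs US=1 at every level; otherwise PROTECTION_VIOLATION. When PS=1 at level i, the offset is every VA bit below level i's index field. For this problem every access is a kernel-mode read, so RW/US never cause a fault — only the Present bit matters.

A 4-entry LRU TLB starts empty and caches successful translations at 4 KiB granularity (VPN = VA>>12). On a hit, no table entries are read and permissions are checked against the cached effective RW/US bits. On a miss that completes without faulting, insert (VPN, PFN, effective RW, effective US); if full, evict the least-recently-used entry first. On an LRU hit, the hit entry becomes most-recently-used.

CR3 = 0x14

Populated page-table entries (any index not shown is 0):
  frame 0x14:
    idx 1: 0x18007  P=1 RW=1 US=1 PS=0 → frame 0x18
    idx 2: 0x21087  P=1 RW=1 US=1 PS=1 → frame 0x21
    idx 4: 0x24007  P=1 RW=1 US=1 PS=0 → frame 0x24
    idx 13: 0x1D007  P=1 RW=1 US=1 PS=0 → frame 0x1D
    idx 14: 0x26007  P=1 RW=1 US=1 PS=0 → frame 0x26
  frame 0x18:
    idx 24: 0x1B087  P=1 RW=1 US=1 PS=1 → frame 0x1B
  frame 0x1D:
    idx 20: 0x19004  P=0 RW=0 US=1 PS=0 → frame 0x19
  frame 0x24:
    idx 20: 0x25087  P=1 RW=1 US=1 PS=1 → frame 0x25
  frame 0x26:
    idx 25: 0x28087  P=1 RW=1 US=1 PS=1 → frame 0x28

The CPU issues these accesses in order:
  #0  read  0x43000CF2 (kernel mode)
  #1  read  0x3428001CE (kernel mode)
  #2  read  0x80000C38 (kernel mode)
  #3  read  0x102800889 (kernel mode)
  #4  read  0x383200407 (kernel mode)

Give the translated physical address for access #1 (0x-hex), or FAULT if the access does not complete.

Trace:
#0 VA=0x43000CF2 (r,kernel):
  lvl0: tbl 0x14, slot 1 ⇒ 0x18007 (P1/RW1/US1/PS0)
  lvl1: tbl 0x18, slot 24 ⇒ 0x1B087 (P1/RW1/US1/PS1)
  ✓ 0x1BCF2 (huge @L1)  — 2 lookups
#1 VA=0x3428001CE (r,kernel):
  lvl0: tbl 0x14, slot 13 ⇒ 0x1D007 (P1/RW1/US1/PS0)
  lvl1: tbl 0x1D, slot 20 ⇒ 0x19004 (P0/RW0/US1/PS0)
  ✗ PAGE_NOT_PRESENT  [2 reads]
#2 VA=0x80000C38 (r,kernel):
  lvl0: tbl 0x14, slot 2 ⇒ 0x21087 (P1/RW1/US1/PS1)
  ✓ 0x21C38 (huge @L0)  — 1 lookups
#3 VA=0x102800889 (r,kernel):
  lvl0: tbl 0x14, slot 4 ⇒ 0x24007 (P1/RW1/US1/PS0)
  lvl1: tbl 0x24, slot 20 ⇒ 0x25087 (P1/RW1/US1/PS1)
  ✓ 0x25889 (huge @L1)  — 2 lookups
#4 VA=0x383200407 (r,kernel):
  lvl0: tbl 0x14, slot 14 ⇒ 0x26007 (P1/RW1/US1/PS0)
  lvl1: tbl 0x26, slot 25 ⇒ 0x28087 (P1/RW1/US1/PS1)
  ✓ 0x28407 (huge @L1)  — 2 lookups

Access #1 PA: FAULT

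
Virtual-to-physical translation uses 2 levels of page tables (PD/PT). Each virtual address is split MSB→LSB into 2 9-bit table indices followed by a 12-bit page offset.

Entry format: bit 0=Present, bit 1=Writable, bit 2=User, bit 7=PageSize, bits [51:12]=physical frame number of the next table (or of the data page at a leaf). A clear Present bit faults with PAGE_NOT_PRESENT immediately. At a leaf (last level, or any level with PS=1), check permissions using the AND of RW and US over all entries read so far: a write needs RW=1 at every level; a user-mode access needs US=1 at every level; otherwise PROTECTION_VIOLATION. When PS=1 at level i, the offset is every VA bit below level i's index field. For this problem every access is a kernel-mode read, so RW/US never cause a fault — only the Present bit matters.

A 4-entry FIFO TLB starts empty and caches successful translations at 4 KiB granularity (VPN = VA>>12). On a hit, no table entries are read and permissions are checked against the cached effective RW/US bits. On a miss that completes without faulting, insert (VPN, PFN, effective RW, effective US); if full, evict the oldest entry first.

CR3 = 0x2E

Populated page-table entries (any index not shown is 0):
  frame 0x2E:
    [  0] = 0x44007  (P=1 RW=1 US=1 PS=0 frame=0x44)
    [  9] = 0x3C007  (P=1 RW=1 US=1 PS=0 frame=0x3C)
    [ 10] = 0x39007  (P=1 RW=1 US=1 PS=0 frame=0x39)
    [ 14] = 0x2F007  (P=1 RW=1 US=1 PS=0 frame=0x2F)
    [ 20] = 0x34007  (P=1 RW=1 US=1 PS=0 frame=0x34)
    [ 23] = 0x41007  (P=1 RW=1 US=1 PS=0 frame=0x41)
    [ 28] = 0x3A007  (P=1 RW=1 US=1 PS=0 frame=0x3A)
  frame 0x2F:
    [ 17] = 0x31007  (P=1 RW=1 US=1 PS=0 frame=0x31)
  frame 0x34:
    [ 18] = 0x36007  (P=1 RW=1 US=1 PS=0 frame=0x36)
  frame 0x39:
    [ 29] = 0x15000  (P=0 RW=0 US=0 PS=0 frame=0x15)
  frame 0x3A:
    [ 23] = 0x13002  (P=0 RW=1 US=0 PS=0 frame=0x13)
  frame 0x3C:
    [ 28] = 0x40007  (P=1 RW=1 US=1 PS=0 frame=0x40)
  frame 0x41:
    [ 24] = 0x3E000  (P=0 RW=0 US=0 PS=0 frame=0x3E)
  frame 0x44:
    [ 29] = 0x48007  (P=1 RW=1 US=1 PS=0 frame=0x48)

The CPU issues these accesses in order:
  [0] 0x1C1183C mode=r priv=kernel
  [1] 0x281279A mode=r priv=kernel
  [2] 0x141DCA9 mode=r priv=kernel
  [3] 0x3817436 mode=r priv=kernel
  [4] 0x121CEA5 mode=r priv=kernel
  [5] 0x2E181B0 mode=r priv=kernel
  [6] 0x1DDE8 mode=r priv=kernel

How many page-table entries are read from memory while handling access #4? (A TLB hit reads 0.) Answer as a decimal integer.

Walk each access:
#0 VA=0x1C1183C (r,kernel):
  L0 @0x2E[14] → 0x2F007  P=1,RW=1,US=1,PS=0
  L1 @0x2F[17] → 0x31007  P=1,RW=1,US=1,PS=0
  ⇒ phys 0x3183C  [2 reads]
#1 VA=0x281279A (r,kernel):
  L0 @0x2E[20] → 0x34007  P=1,RW=1,US=1,PS=0
  L1 @0x34[18] → 0x36007  P=1,RW=1,US=1,PS=0
  ⇒ phys 0x3679A  [2 reads]
#2 VA=0x141DCA9 (r,kernel):
  L0 @0x2E[10] → 0x39007  P=1,RW=1,US=1,PS=0
  L1 @0x39[29] → 0x15000  P=0,RW=0,US=0,PS=0
  → PAGE_NOT_PRESENT  (2 entries read)
#3 VA=0x3817436 (r,kernel):
  L0 @0x2E[28] → 0x3A007  P=1,RW=1,US=1,PS=0
  L1 @0x3A[23] → 0x13002  P=0,RW=1,US=0,PS=0
  → PAGE_NOT_PRESENT  (2 entries read)
#4 VA=0x121CEA5 (r,kernel):
  L0 @0x2E[9] → 0x3C007  P=1,RW=1,US=1,PS=0
  L1 @0x3C[28] → 0x40007  P=1,RW=1,US=1,PS=0
  ⇒ phys 0x40EA5  [2 reads]
#5 VA=0x2E181B0 (r,kernel):
  L0 @0x2E[23] → 0x41007  P=1,RW=1,US=1,PS=0
  L1 @0x41[24] → 0x3E000  P=0,RW=0,US=0,PS=0
  → PAGE_NOT_PRESENT  (2 entries read)
#6 VA=0x1DDE8 (r,kernel):
  L0 @0x2E[0] → 0x44007  P=1,RW=1,US=1,PS=0
  L1 @0x44[29] → 0x48007  P=1,RW=1,US=1,PS=0
  ⇒ phys 0x48DE8  [2 reads]

Entries read for #4: 2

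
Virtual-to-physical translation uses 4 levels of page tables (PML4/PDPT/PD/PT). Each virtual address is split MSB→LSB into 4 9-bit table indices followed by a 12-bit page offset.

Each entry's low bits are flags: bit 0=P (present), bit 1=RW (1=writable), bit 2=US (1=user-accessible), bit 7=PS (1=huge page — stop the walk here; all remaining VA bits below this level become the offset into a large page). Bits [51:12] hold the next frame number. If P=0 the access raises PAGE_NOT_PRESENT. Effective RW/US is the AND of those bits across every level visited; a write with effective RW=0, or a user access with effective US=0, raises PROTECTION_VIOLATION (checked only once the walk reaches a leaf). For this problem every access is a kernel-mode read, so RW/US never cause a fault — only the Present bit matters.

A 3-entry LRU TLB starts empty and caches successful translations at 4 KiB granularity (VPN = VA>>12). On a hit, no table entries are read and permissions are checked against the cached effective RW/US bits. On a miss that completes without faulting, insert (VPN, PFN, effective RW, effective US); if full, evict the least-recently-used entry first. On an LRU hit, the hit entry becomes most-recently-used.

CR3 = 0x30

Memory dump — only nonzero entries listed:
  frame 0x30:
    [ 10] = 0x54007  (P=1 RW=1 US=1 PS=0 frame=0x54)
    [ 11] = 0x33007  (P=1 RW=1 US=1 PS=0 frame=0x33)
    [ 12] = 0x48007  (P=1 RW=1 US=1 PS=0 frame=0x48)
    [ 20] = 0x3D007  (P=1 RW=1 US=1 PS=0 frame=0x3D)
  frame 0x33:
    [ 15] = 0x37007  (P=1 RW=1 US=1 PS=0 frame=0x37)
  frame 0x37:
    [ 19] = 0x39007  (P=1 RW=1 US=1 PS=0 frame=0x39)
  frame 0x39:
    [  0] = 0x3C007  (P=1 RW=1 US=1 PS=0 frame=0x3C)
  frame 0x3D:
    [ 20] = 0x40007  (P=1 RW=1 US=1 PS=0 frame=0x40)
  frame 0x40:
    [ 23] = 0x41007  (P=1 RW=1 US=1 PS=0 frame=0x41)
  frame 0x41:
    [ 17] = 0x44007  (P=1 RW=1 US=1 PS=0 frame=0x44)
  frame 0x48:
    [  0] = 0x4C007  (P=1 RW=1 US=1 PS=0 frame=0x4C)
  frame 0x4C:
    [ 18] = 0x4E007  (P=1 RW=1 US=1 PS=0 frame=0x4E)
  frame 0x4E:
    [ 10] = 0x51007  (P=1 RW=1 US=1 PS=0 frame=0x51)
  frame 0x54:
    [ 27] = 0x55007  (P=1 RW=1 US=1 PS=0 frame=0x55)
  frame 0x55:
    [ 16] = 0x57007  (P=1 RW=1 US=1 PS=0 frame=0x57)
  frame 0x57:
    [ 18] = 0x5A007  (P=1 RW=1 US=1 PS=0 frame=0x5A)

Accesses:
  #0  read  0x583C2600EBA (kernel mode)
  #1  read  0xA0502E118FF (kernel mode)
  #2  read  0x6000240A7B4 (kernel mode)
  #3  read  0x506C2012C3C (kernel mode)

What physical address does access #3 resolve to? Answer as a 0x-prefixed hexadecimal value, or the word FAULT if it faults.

Per-access translation:
#0 VA=0x583C2600EBA (r,kernel):
  L0: frame=0x30 idx=11 entry=0x33007 [P=1 RW=1 US=1 PS=0]
  L1: frame=0x33 idx=15 entry=0x37007 [P=1 RW=1 US=1 PS=0]
  L2: frame=0x37 idx=19 entry=0x39007 [P=1 RW=1 US=1 PS=0]
  L3: frame=0x39 idx=0 entry=0x3C007 [P=1 RW=1 US=1 PS=0]
  ✓ 0x3CEBA  — 4 lookups
#1 VA=0xA0502E118FF (r,kernel):
  L0: frame=0x30 idx=20 entry=0x3D007 [P=1 RW=1 US=1 PS=0]
  L1: frame=0x3D idx=20 entry=0x40007 [P=1 RW=1 US=1 PS=0]
  L2: frame=0x40 idx=23 entry=0x41007 [P=1 RW=1 US=1 PS=0]
  L3: frame=0x41 idx=17 entry=0x44007 [P=1 RW=1 US=1 PS=0]
  ✓ 0x448FF  — 4 lookups
#2 VA=0x6000240A7B4 (r,kernel):
  L0: frame=0x30 idx=12 entry=0x48007 [P=1 RW=1 US=1 PS=0]
  L1: frame=0x48 idx=0 entry=0x4C007 [P=1 RW=1 US=1 PS=0]
  L2: frame=0x4C idx=18 entry=0x4E007 [P=1 RW=1 US=1 PS=0]
  L3: frame=0x4E idx=10 entry=0x51007 [P=1 RW=1 US=1 PS=0]
  ✓ 0x517B4  — 4 lookups
#3 VA=0x506C2012C3C (r,kernel):
  L0: frame=0x30 idx=10 entry=0x54007 [P=1 RW=1 US=1 PS=0]
  L1: frame=0x54 idx=27 entry=0x55007 [P=1 RW=1 US=1 PS=0]
  L2: frame=0x55 idx=16 entry=0x57007 [P=1 RW=1 US=1 PS=0]
  L3: frame=0x57 idx=18 entry=0x5A007 [P=1 RW=1 US=1 PS=0]
  ✓ 0x5AC3C  — 4 lookups

Access #3 PA: 0x5AC3C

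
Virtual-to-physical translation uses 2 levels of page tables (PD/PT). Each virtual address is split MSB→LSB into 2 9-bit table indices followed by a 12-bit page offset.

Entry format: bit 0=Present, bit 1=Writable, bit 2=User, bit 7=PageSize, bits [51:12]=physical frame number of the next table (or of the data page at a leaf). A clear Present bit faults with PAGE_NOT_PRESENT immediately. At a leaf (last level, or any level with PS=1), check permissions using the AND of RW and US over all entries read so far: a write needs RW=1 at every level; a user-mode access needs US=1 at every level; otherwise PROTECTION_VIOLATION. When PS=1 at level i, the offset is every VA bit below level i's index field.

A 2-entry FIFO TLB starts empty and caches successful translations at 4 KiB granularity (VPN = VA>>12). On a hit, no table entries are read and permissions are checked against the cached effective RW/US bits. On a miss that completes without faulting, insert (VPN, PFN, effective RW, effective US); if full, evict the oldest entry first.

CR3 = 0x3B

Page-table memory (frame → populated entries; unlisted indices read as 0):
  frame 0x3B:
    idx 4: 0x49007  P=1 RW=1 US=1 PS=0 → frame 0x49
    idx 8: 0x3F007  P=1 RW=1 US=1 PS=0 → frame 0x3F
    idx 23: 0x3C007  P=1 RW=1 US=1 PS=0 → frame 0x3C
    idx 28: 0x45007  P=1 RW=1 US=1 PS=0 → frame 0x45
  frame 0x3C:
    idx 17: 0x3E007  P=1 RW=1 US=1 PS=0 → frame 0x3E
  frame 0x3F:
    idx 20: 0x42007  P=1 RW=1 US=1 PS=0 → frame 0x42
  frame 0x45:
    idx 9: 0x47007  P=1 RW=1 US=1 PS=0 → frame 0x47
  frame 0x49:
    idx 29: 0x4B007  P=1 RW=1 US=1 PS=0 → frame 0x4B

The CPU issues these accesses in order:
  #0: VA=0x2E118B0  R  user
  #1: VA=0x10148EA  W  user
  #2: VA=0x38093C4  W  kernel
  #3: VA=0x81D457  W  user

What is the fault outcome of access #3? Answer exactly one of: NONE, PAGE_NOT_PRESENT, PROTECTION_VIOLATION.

Trace:
#0 VA=0x2E118B0 (r,user):
  [0] read 0x3B idx=23: raw=0x3C007 flags P=1 W=1 U=1 S=0
  [1] read 0x3C idx=17: raw=0x3E007 flags P=1 W=1 U=1 S=0
  → PA=0x3E8B0  (2 entries read)
#1 VA=0x10148EA (w,user):
  [0] read 0x3B idx=8: raw=0x3F007 flags P=1 W=1 U=1 S=0
  [1] read 0x3F idx=20: raw=0x42007 flags P=1 W=1 U=1 S=0
  → PA=0x428EA  (2 entries read)
#2 VA=0x38093C4 (w,kernel):
  [0] read 0x3B idx=28: raw=0x45007 flags P=1 W=1 U=1 S=0
  [1] read 0x45 idx=9: raw=0x47007 flags P=1 W=1 U=1 S=0
  → PA=0x473C4  (2 entries read)
#3 VA=0x81D457 (w,user):
  [0] read 0x3B idx=4: raw=0x49007 flags P=1 W=1 U=1 S=0
  [1] read 0x49 idx=29: raw=0x4B007 flags P=1 W=1 U=1 S=0
  → PA=0x4B457  (2 entries read)

Access #3 fault: NONE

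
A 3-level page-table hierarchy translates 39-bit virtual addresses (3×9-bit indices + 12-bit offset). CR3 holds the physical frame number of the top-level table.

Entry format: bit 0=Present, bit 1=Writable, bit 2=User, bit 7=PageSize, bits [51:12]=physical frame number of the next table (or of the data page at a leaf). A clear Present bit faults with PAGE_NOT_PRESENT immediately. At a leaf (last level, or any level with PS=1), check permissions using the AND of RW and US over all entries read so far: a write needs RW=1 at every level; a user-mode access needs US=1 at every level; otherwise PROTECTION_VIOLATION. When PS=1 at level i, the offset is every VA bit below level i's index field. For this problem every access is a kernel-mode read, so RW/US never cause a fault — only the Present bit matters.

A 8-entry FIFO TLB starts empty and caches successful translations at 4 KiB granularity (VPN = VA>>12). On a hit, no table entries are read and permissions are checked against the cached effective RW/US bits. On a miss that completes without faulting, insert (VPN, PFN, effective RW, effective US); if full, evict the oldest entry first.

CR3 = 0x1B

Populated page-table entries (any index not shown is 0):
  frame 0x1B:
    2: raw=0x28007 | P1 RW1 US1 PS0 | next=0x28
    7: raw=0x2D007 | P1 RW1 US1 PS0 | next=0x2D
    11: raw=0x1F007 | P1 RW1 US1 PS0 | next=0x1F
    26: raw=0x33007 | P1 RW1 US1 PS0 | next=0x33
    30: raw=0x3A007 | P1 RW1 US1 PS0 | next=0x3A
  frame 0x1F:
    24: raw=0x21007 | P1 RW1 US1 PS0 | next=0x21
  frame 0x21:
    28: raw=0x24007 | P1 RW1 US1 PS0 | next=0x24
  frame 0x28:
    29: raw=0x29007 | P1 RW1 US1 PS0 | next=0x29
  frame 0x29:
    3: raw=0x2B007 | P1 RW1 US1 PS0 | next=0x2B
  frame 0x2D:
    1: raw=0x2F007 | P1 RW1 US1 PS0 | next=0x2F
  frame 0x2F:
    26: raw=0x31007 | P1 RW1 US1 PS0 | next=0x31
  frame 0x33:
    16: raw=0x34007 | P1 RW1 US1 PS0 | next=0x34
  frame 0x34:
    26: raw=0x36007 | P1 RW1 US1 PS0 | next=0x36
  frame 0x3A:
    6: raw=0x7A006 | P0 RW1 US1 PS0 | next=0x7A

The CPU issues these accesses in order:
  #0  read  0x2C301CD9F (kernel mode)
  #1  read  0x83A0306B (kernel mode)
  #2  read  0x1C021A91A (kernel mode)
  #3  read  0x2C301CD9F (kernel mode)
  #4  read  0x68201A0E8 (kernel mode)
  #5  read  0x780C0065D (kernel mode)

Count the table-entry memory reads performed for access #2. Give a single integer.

Walk each access:
#0 VA=0x2C301CD9F (r,kernel):
  [0] read 0x1B idx=11: raw=0x1F007 flags P=1 W=1 U=1 S=0
  [1] read 0x1F idx=24: raw=0x21007 flags P=1 W=1 U=1 S=0
  [2] read 0x21 idx=28: raw=0x24007 flags P=1 W=1 U=1 S=0
  ✓ 0x24D9F  — 3 lookups
#1 VA=0x83A0306B (r,kernel):
  [0] read 0x1B idx=2: raw=0x28007 flags P=1 W=1 U=1 S=0
  [1] read 0x28 idx=29: raw=0x29007 flags P=1 W=1 U=1 S=0
  [2] read 0x29 idx=3: raw=0x2B007 flags P=1 W=1 U=1 S=0
  ✓ 0x2B06B  — 3 lookups
#2 VA=0x1C021A91A (r,kernel):
  [0] read 0x1B idx=7: raw=0x2D007 flags P=1 W=1 U=1 S=0
  [1] read 0x2D idx=1: raw=0x2F007 flags P=1 W=1 U=1 S=0
  [2] read 0x2F idx=26: raw=0x31007 flags P=1 W=1 U=1 S=0
  ✓ 0x3191A  — 3 lookups
#3 VA=0x2C301CD9F (r,kernel):
  TLB hit vpn=0x2C301C → PA=0x24D9F
#4 VA=0x68201A0E8 (r,kernel):
  [0] read 0x1B idx=26: raw=0x33007 flags P=1 W=1 U=1 S=0
  [1] read 0x33 idx=16: raw=0x34007 flags P=1 W=1 U=1 S=0
  [2] read 0x34 idx=26: raw=0x36007 flags P=1 W=1 U=1 S=0
  ✓ 0x360E8  — 3 lookups
#5 VA=0x780C0065D (r,kernel):
  [0] read 0x1B idx=30: raw=0x3A007 flags P=1 W=1 U=1 S=0
  [1] read 0x3A idx=6: raw=0x7A006 flags P=0 W=1 U=1 S=0
  → PAGE_NOT_PRESENT  (2 entries read)

Entries read for #2: 3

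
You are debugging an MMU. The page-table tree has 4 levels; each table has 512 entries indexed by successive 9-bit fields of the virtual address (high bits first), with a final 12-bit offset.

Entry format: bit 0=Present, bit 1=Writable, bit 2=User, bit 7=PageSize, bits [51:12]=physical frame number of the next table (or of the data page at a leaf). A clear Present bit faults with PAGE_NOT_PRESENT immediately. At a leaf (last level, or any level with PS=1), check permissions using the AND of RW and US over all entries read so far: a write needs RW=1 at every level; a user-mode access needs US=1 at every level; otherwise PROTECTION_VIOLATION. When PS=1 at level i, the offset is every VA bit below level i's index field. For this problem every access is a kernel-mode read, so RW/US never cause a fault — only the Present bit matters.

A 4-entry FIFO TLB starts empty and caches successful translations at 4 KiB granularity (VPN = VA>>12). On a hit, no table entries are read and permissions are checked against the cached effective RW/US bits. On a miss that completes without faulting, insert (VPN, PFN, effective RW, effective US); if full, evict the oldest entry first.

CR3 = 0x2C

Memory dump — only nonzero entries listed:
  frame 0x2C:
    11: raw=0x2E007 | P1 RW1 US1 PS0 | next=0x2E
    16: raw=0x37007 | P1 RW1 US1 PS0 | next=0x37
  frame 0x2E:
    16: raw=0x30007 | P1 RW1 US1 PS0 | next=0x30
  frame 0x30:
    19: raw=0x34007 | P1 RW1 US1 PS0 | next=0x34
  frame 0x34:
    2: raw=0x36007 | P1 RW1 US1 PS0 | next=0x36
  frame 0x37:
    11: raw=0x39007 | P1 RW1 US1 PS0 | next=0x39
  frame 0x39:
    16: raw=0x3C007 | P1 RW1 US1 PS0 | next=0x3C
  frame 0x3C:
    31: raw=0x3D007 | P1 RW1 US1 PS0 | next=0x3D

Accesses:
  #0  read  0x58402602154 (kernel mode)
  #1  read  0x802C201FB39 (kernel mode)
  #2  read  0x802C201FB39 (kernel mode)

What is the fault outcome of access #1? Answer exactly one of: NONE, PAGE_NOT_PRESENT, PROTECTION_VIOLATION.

Per-access translation:
#0 VA=0x58402602154 (r,kernel):
  lvl0: tbl 0x2C, slot 11 ⇒ 0x2E007 (P1/RW1/US1/PS0)
  lvl1: tbl 0x2E, slot 16 ⇒ 0x30007 (P1/RW1/US1/PS0)
  lvl2: tbl 0x30, slot 19 ⇒ 0x34007 (P1/RW1/US1/PS0)
  lvl3: tbl 0x34, slot 2 ⇒ 0x36007 (P1/RW1/US1/PS0)
  ✓ 0x36154  — 4 lookups
#1 VA=0x802C201FB39 (r,kernel):
  lvl0: tbl 0x2C, slot 16 ⇒ 0x37007 (P1/RW1/US1/PS0)
  lvl1: tbl 0x37, slot 11 ⇒ 0x39007 (P1/RW1/US1/PS0)
  lvl2: tbl 0x39, slot 16 ⇒ 0x3C007 (P1/RW1/US1/PS0)
  lvl3: tbl 0x3C, slot 31 ⇒ 0x3D007 (P1/RW1/US1/PS0)
  ✓ 0x3DB39  — 4 lookups
#2 VA=0x802C201FB39 (r,kernel):
  TLB hit vpn=0x802C201F → PA=0x3DB39

Access #1 fault: NONE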